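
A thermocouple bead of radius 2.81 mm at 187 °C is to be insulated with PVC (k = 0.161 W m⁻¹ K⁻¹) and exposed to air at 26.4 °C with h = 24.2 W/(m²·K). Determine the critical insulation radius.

r_cr = 1.33 cm

For a sphere, r_cr = 2k_ins/h = 2·0.161/24.2 = 0.0133 m = 1.33 cm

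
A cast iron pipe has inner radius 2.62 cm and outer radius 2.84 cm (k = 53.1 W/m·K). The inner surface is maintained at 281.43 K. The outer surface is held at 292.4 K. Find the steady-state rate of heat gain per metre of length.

Q' = 45.4 kW/m

Q' = 2πk·ΔT/ln(r₂/r₁) = 2π × 53.1 × 10.97 / ln(0.0284/0.0262) = 45400 W/m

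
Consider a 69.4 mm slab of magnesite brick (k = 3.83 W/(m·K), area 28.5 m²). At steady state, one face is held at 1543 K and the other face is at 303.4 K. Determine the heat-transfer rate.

Q = kA·ΔT/L = 3.83 × 28.5 × |1543 K − 303.4 K| / 0.0694 = 1.95×10^6 W

Q = 1950 kW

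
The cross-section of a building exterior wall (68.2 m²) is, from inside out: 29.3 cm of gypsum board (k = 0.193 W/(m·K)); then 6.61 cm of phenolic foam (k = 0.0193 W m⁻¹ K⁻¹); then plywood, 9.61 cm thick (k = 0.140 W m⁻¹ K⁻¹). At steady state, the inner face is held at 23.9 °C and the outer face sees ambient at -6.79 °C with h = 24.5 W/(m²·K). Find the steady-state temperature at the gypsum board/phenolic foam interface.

Treat each layer as a resistance in series:
  R_gypsum board = L/(kA) = 0.293/(0.193·68.2) = 0.02226 K/W
  R_phenolic foam = L/(kA) = 0.0661/(0.0193·68.2) = 0.05022 K/W
  R_plywood = L/(kA) = 0.0961/(0.140·68.2) = 0.01006 K/W
  R_conv,out = 1/(hA) = 1/(24.5·68.2) = 5.985×10^-4 K/W
ΣR = 0.02226 + 0.05022 + 0.01006 + 5.985×10^-4 = 0.08314 K/W
Q = ΔT/ΣR = (23.9 °C − -6.79 °C)/0.08314 = 369.1 W
From the inner boundary to the gypsum board/phenolic foam interface, ΣR_partial = 0.02226 K/W.
T_interface = T_in − Q·ΣR_partial = 23.9 °C − (369.1)(0.02226) = 15.7 °C

T = 15.7 °C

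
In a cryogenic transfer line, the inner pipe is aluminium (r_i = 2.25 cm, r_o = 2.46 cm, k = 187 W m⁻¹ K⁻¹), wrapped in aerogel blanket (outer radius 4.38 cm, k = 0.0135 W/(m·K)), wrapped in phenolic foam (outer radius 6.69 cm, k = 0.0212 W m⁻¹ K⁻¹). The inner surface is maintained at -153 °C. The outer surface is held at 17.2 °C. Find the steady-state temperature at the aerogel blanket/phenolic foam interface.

Series thermal resistances, inner to outer:
  R'_aluminium = ln(0.0246/0.0225)/(2πk) = 0.08923/(2π·187) = 7.594×10^-5 m·K/W
  R'_aerogel blanket = ln(0.0438/0.0246)/(2πk) = 0.5769/(2π·0.0135) = 6.801 m·K/W
  R'_phenolic foam = ln(0.0669/0.0438)/(2πk) = 0.4236/(2π·0.0212) = 3.180 m·K/W
ΣR = 7.594×10^-5 + 6.801 + 3.180 = 9.981 m·K/W
Q' = ΔT/ΣR = (-153 °C − 17.2 °C)/9.981 = -17.05 W/m
From the inner boundary to the aerogel blanket/phenolic foam interface, ΣR_partial = 6.801 m·K/W.
T_interface = T_in − Q'·ΣR_partial = -153 °C − (-17.05)(6.801) = -37.0 °C

T = -37.0 °C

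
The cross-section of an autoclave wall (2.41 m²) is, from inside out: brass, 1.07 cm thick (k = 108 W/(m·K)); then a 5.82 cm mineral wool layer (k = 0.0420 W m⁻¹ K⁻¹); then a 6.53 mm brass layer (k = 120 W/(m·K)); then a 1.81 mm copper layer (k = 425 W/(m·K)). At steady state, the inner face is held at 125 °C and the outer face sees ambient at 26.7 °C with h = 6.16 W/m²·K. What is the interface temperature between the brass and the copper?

T = 37.0 °C

Series thermal resistances, inner to outer:
  R_brass = L/(kA) = 0.0107/(108·2.41) = 4.111×10^-5 K/W
  R_mineral wool = L/(kA) = 0.0582/(0.0420·2.41) = 0.5750 K/W
  R_brass = L/(kA) = 0.00653/(120·2.41) = 2.258×10^-5 K/W
  R_copper = L/(kA) = 0.00181/(425·2.41) = 1.767×10^-6 K/W
  R_conv,out = 1/(hA) = 1/(6.16·2.41) = 0.06736 K/W
ΣR = 4.111×10^-5 + 0.5750 + 2.258×10^-5 + 1.767×10^-6 + 0.06736 = 0.6424 K/W
Q = ΔT/ΣR = (125 °C − 26.7 °C)/0.6424 = 153.0 W
From the inner boundary to the brass/copper interface, ΣR_partial = 0.5751 K/W.
T_interface = T_in − Q·ΣR_partial = 125 °C − (153.0)(0.5751) = 37.0 °C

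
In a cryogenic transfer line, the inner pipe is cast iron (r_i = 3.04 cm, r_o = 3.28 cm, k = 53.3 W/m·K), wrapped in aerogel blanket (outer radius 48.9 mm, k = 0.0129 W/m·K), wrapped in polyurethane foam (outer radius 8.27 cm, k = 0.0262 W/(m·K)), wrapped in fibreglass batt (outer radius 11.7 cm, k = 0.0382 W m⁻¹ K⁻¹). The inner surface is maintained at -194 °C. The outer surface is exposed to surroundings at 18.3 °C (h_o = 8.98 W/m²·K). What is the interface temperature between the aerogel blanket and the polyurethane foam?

Resistance network (inner→outer):
  R'_cast iron = ln(0.0328/0.0304)/(2πk) = 0.07599/(2π·53.3) = 2.269×10^-4 m·K/W
  R'_aerogel blanket = ln(0.0489/0.0328)/(2πk) = 0.3993/(2π·0.0129) = 4.927 m·K/W
  R'_polyurethane foam = ln(0.0827/0.0489)/(2πk) = 0.5254/(2π·0.0262) = 3.192 m·K/W
  R'_fibreglass batt = ln(0.117/0.0827)/(2πk) = 0.3470/(2π·0.0382) = 1.446 m·K/W
  R'_conv,out = 1/(2πr h) = 1/(2π·0.117·8.98) = 0.1515 m·K/W
ΣR = 2.269×10^-4 + 4.927 + 3.192 + 1.446 + 0.1515 = 9.717 m·K/W
Q' = ΔT/ΣR = (-194 °C − 18.3 °C)/9.717 = -21.85 W/m
From the inner boundary to the aerogel blanket/polyurethane foam interface, ΣR_partial = 4.927 m·K/W.
T_interface = T_in − Q'·ΣR_partial = -194 °C − (-21.85)(4.927) = -86.3 °C

T = -86.3 °C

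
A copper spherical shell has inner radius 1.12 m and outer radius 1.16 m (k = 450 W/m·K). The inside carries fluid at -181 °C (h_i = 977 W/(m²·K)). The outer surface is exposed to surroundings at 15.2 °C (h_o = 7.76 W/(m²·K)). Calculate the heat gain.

Q = 25500 W

Series thermal resistances, inner to outer:
  R_conv,in = 1/(4πr²h) = 1/(4π·1.12²·977) = 6.493×10^-5 K/W
  R_copper = (1/1.12 − 1/1.16)/(4πk) = 0.03079/(4π·450) = 5.445×10^-6 K/W
  R_conv,out = 1/(4πr²h) = 1/(4π·1.16²·7.76) = 0.007621 K/W
ΣR = 6.493×10^-5 + 5.445×10^-6 + 0.007621 = 0.007691 K/W
Q = ΔT/ΣR = (-181 °C − 15.2 °C)/0.007691 = -25500 W
(Negative Q ⇒ heat flows inward; heat gain = 25500 W.)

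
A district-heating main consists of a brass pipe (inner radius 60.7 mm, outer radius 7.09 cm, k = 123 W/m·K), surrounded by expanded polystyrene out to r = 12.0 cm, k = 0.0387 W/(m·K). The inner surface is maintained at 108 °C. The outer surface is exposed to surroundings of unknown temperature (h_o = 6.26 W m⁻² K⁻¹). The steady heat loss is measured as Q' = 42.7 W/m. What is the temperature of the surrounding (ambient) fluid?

Sum the resistances:
  R'_brass = ln(0.0709/0.0607)/(2πk) = 0.1553/(2π·123) = 2.010×10^-4 m·K/W
  R'_expanded polystyrene = ln(0.120/0.0709)/(2πk) = 0.5262/(2π·0.0387) = 2.164 m·K/W
  R'_conv,out = 1/(2πr h) = 1/(2π·0.120·6.26) = 0.2119 m·K/W
ΣR = 2.376 m·K/W
ΔT = Q'·ΣR = 42.7 × 2.376 = 101.5 K
Heat flows outward, so T_out = T_in − ΔT = 108 − 101.5 = 6.5 °C

T_out = 6.5 °C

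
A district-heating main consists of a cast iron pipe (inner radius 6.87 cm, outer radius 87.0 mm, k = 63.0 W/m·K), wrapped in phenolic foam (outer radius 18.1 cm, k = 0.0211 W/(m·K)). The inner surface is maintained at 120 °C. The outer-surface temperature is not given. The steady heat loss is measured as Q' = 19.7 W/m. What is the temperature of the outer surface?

T_out = 11.1 °C

Sum the resistances:
  R'_cast iron = ln(0.0870/0.0687)/(2πk) = 0.2362/(2π·63.0) = 5.966×10^-4 m·K/W
  R'_phenolic foam = ln(0.181/0.0870)/(2πk) = 0.7326/(2π·0.0211) = 5.526 m·K/W
ΣR = 5.526 m·K/W
ΔT = Q'·ΣR = 19.7 × 5.526 = 108.9 K
Heat flows outward, so T_out = T_in − ΔT = 120 − 108.9 = 11.1 °C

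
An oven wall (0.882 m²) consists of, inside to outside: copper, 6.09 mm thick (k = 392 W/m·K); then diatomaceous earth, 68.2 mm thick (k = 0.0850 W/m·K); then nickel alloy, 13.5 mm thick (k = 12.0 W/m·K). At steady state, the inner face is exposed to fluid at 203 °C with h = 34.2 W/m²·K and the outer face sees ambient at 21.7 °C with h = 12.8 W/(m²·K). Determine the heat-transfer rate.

Series thermal resistances, inner to outer:
  R_conv,in = 1/(hA) = 1/(34.2·0.882) = 0.03315 K/W
  R_copper = L/(kA) = 0.00609/(392·0.882) = 1.761×10^-5 K/W
  R_diatomaceous earth = L/(kA) = 0.0682/(0.0850·0.882) = 0.9097 K/W
  R_nickel alloy = L/(kA) = 0.0135/(12.0·0.882) = 0.001276 K/W
  R_conv,out = 1/(hA) = 1/(12.8·0.882) = 0.08858 K/W
ΣR = 0.03315 + 1.761×10^-5 + 0.9097 + 0.001276 + 0.08858 = 1.033 K/W
Q = ΔT/ΣR = (203 °C − 21.7 °C)/1.033 = 176 W

Q = 176 W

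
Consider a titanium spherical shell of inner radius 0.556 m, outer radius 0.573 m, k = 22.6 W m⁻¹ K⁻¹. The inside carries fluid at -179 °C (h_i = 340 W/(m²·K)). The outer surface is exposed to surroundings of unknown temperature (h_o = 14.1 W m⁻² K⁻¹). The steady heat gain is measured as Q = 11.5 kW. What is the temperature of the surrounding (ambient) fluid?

Sum the resistances:
  R_conv,in = 1/(4πr²h) = 1/(4π·0.556²·340) = 7.571×10^-4 K/W
  R_titanium = (1/0.556 − 1/0.573)/(4πk) = 0.05336/(4π·22.6) = 1.879×10^-4 K/W
  R_conv,out = 1/(4πr²h) = 1/(4π·0.573²·14.1) = 0.01719 K/W
ΣR = 0.01813 K/W
ΔT = Q·ΣR = 11500 × 0.01813 = 208.5 K
Heat flows inward, so T_out = T_in + ΔT = -179 + 208.5 = 29.5 °C

T_out = 29.5 °C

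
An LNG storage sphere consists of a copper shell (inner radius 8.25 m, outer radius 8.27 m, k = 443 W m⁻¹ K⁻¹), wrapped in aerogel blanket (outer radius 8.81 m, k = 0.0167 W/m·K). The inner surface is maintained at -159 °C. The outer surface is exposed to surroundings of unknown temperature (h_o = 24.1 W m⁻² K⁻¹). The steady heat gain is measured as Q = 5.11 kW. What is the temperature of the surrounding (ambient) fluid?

Sum the resistances:
  R_copper = (1/8.25 − 1/8.27)/(4πk) = 2.931×10^-4/(4π·443) = 5.266×10^-8 K/W
  R_aerogel blanket = (1/8.27 − 1/8.81)/(4πk) = 0.007412/(4π·0.0167) = 0.03532 K/W
  R_conv,out = 1/(4πr²h) = 1/(4π·8.81²·24.1) = 4.254×10^-5 K/W
ΣR = 0.03536 K/W
ΔT = Q·ΣR = 5110 × 0.03536 = 180.7 K
Heat flows inward, so T_out = T_in + ΔT = -159 + 180.7 = 21.7 °C

T_out = 21.7 °C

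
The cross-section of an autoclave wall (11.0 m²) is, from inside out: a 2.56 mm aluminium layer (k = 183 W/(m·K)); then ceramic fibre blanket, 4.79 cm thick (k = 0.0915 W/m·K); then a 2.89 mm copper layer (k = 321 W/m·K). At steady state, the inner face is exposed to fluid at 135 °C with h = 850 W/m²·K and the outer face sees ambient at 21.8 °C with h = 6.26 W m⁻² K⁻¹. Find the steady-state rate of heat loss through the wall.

Resistance network (inner→outer):
  R_conv,in = 1/(hA) = 1/(850·11.0) = 1.070×10^-4 K/W
  R_aluminium = L/(kA) = 0.00256/(183·11.0) = 1.272×10^-6 K/W
  R_ceramic fibre blanket = L/(kA) = 0.0479/(0.0915·11.0) = 0.04759 K/W
  R_copper = L/(kA) = 0.00289/(321·11.0) = 8.185×10^-7 K/W
  R_conv,out = 1/(hA) = 1/(6.26·11.0) = 0.01452 K/W
ΣR = 1.070×10^-4 + 1.272×10^-6 + 0.04759 + 8.185×10^-7 + 0.01452 = 0.06222 K/W
Q = ΔT/ΣR = (135 °C − 21.8 °C)/0.06222 = 1820 W

Q = 1820 W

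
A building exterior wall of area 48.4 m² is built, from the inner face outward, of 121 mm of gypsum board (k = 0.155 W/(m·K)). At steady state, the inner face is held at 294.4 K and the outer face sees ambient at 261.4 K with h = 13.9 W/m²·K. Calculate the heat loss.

Resistance network (inner→outer):
  R_gypsum board = L/(kA) = 0.121/(0.155·48.4) = 0.01613 K/W
  R_conv,out = 1/(hA) = 1/(13.9·48.4) = 0.001486 K/W
ΣR = 0.01613 + 0.001486 = 0.01762 K/W
Q = ΔT/ΣR = (294.4 K − 261.4 K)/0.01762 = 1870 W

Q = 1870 W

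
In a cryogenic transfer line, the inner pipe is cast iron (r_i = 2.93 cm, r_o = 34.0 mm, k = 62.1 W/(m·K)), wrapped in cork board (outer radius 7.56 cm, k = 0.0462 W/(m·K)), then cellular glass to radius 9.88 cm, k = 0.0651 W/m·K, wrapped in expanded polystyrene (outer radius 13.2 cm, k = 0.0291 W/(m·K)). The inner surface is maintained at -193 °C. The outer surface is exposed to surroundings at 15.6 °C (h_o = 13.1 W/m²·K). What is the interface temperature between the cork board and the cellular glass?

Treat each layer as a resistance in series:
  R'_cast iron = ln(0.0340/0.0293)/(2πk) = 0.1488/(2π·62.1) = 3.813×10^-4 m·K/W
  R'_cork board = ln(0.0756/0.0340)/(2πk) = 0.7991/(2π·0.0462) = 2.753 m·K/W
  R'_cellular glass = ln(0.0988/0.0756)/(2πk) = 0.2676/(2π·0.0651) = 0.6543 m·K/W
  R'_expanded polystyrene = ln(0.132/0.0988)/(2πk) = 0.2897/(2π·0.0291) = 1.584 m·K/W
  R'_conv,out = 1/(2πr h) = 1/(2π·0.132·13.1) = 0.09204 m·K/W
ΣR = 3.813×10^-4 + 2.753 + 0.6543 + 1.584 + 0.09204 = 5.084 m·K/W
Q' = ΔT/ΣR = (-193 °C − 15.6 °C)/5.084 = -41.03 W/m
From the inner boundary to the cork board/cellular glass interface, ΣR_partial = 2.753 m·K/W.
T_interface = T_in − Q'·ΣR_partial = -193 °C − (-41.03)(2.753) = -80.0 °C

T = -80.0 °C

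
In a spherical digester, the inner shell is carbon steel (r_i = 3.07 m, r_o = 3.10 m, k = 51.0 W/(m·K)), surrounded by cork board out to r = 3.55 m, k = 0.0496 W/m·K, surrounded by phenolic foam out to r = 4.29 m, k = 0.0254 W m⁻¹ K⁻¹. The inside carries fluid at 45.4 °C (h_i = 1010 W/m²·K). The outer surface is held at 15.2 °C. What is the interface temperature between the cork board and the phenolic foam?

T = 36.3 °C

Treat each layer as a resistance in series:
  R_conv,in = 1/(4πr²h) = 1/(4π·3.07²·1010) = 8.360×10^-6 K/W
  R_carbon steel = (1/3.07 − 1/3.10)/(4πk) = 0.003152/(4π·51.0) = 4.919×10^-6 K/W
  R_cork board = (1/3.10 − 1/3.55)/(4πk) = 0.04089/(4π·0.0496) = 0.06560 K/W
  R_phenolic foam = (1/3.55 − 1/4.29)/(4πk) = 0.04859/(4π·0.0254) = 0.1522 K/W
ΣR = 8.360×10^-6 + 4.919×10^-6 + 0.06560 + 0.1522 = 0.2178 K/W
Q = ΔT/ΣR = (45.4 °C − 15.2 °C)/0.2178 = 138.7 W
From the inner boundary to the cork board/phenolic foam interface, ΣR_partial = 0.06561 K/W.
T_interface = T_in − Q·ΣR_partial = 45.4 °C − (138.7)(0.06561) = 36.3 °C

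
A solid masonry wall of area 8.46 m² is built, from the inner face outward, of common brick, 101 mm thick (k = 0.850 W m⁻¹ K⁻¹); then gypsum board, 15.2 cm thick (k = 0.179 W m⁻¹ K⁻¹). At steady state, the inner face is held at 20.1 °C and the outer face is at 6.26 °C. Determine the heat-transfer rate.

Treat each layer as a resistance in series:
  R_common brick = L/(kA) = 0.101/(0.850·8.46) = 0.01405 K/W
  R_gypsum board = L/(kA) = 0.152/(0.179·8.46) = 0.1004 K/W
ΣR = 0.01405 + 0.1004 = 0.1144 K/W
Q = ΔT/ΣR = (20.1 °C − 6.26 °C)/0.1144 = 121 W

Q = 121 W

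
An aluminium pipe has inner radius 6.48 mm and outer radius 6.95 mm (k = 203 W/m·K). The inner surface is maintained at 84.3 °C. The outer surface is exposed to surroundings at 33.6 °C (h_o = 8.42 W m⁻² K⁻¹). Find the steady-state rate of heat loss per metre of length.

Q' = 18.6 W/m

Resistance network (inner→outer):
  R'_aluminium = ln(0.00695/0.00648)/(2πk) = 0.07002/(2π·203) = 5.490×10^-5 m·K/W
  R'_conv,out = 1/(2πr h) = 1/(2π·0.00695·8.42) = 2.720 m·K/W
ΣR = 5.490×10^-5 + 2.720 = 2.720 m·K/W
Q' = ΔT/ΣR = (84.3 °C − 33.6 °C)/2.720 = 18.6 W/m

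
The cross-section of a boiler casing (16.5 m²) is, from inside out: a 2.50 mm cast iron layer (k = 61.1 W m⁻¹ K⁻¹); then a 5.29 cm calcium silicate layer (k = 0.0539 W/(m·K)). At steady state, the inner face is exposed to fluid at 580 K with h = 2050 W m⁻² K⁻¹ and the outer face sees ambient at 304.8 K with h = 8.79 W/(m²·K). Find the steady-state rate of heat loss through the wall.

Q = 4140 W

Series thermal resistances, inner to outer:
  R_conv,in = 1/(hA) = 1/(2050·16.5) = 2.956×10^-5 K/W
  R_cast iron = L/(kA) = 0.00250/(61.1·16.5) = 2.480×10^-6 K/W
  R_calcium silicate = L/(kA) = 0.0529/(0.0539·16.5) = 0.05948 K/W
  R_conv,out = 1/(hA) = 1/(8.79·16.5) = 0.006895 K/W
ΣR = 2.956×10^-5 + 2.480×10^-6 + 0.05948 + 0.006895 = 0.06641 K/W
Q = ΔT/ΣR = (580 K − 304.8 K)/0.06641 = 4140 W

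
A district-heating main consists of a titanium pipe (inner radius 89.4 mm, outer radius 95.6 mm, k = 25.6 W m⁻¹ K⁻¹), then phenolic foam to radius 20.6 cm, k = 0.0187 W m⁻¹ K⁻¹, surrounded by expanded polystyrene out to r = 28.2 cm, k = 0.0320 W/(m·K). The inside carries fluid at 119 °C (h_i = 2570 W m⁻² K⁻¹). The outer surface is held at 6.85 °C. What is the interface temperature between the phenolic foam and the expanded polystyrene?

T = 28.5 °C

Series thermal resistances, inner to outer:
  R'_conv,in = 1/(2πr h) = 1/(2π·0.0894·2570) = 6.927×10^-4 m·K/W
  R'_titanium = ln(0.0956/0.0894)/(2πk) = 0.06705/(2π·25.6) = 4.169×10^-4 m·K/W
  R'_phenolic foam = ln(0.206/0.0956)/(2πk) = 0.7677/(2π·0.0187) = 6.534 m·K/W
  R'_expanded polystyrene = ln(0.282/0.206)/(2πk) = 0.3140/(2π·0.0320) = 1.562 m·K/W
ΣR = 6.927×10^-4 + 4.169×10^-4 + 6.534 + 1.562 = 8.097 m·K/W
Q' = ΔT/ΣR = (119 °C − 6.85 °C)/8.097 = 13.85 W/m
From the inner boundary to the phenolic foam/expanded polystyrene interface, ΣR_partial = 6.535 m·K/W.
T_interface = T_in − Q'·ΣR_partial = 119 °C − (13.85)(6.535) = 28.5 °C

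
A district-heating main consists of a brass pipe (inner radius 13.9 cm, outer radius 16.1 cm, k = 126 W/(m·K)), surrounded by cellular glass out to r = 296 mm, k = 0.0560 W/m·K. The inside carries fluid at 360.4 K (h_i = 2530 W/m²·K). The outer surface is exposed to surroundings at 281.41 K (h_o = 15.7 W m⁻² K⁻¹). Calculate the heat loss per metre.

Resistance network (inner→outer):
  R'_conv,in = 1/(2πr h) = 1/(2π·0.139·2530) = 4.526×10^-4 m·K/W
  R'_brass = ln(0.161/0.139)/(2πk) = 0.1469/(2π·126) = 1.856×10^-4 m·K/W
  R'_cellular glass = ln(0.296/0.161)/(2πk) = 0.6090/(2π·0.0560) = 1.731 m·K/W
  R'_conv,out = 1/(2πr h) = 1/(2π·0.296·15.7) = 0.03425 m·K/W
ΣR = 4.526×10^-4 + 1.856×10^-4 + 1.731 + 0.03425 = 1.766 m·K/W
Q' = ΔT/ΣR = (360.4 K − 281.41 K)/1.766 = 44.7 W/m

Q' = 44.7 W/m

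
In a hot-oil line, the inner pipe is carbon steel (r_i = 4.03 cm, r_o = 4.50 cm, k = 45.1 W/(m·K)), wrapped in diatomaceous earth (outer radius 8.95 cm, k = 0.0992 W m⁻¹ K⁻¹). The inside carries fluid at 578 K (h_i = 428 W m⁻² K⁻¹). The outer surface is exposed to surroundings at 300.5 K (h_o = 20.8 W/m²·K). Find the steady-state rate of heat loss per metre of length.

Q' = 232 W/m

Resistance network (inner→outer):
  R'_conv,in = 1/(2πr h) = 1/(2π·0.0403·428) = 0.009227 m·K/W
  R'_carbon steel = ln(0.0450/0.0403)/(2πk) = 0.1103/(2π·45.1) = 3.893×10^-4 m·K/W
  R'_diatomaceous earth = ln(0.0895/0.0450)/(2πk) = 0.6876/(2π·0.0992) = 1.103 m·K/W
  R'_conv,out = 1/(2πr h) = 1/(2π·0.0895·20.8) = 0.08549 m·K/W
ΣR = 0.009227 + 3.893×10^-4 + 1.103 + 0.08549 = 1.198 m·K/W
Q' = ΔT/ΣR = (578 K − 300.5 K)/1.198 = 232 W/m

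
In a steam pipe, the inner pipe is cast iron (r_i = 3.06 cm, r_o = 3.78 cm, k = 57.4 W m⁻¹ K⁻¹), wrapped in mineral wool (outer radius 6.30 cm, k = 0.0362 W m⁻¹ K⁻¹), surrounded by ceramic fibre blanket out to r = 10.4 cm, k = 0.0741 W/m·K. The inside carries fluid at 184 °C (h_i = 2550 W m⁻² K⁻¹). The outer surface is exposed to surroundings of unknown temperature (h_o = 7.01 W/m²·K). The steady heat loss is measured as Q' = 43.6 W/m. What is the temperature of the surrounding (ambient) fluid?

T_out = 29.5 °C

Series resistances:
  R'_conv,in = 1/(2πr h) = 1/(2π·0.0306·2550) = 0.002040 m·K/W
  R'_cast iron = ln(0.0378/0.0306)/(2πk) = 0.2113/(2π·57.4) = 5.859×10^-4 m·K/W
  R'_mineral wool = ln(0.0630/0.0378)/(2πk) = 0.5108/(2π·0.0362) = 2.246 m·K/W
  R'_ceramic fibre blanket = ln(0.104/0.0630)/(2πk) = 0.5013/(2π·0.0741) = 1.077 m·K/W
  R'_conv,out = 1/(2πr h) = 1/(2π·0.104·7.01) = 0.2183 m·K/W
ΣR = 3.543 m·K/W
ΔT = Q'·ΣR = 43.6 × 3.543 = 154.5 K
Heat flows outward, so T_out = T_in − ΔT = 184 − 154.5 = 29.5 °C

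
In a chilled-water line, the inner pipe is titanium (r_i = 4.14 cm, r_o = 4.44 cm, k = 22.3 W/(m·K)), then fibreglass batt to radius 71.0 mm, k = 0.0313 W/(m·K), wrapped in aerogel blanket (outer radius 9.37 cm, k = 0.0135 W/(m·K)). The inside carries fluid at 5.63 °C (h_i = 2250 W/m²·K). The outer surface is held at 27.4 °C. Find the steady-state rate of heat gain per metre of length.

Resistance network (inner→outer):
  R'_conv,in = 1/(2πr h) = 1/(2π·0.0414·2250) = 0.001709 m·K/W
  R'_titanium = ln(0.0444/0.0414)/(2πk) = 0.06996/(2π·22.3) = 4.993×10^-4 m·K/W
  R'_fibreglass batt = ln(0.0710/0.0444)/(2πk) = 0.4694/(2π·0.0313) = 2.387 m·K/W
  R'_aerogel blanket = ln(0.0937/0.0710)/(2πk) = 0.2774/(2π·0.0135) = 3.271 m·K/W
ΣR = 0.001709 + 4.993×10^-4 + 2.387 + 3.271 = 5.660 m·K/W
Q' = ΔT/ΣR = (5.63 °C − 27.4 °C)/5.660 = -3.85 W/m
(Negative Q' ⇒ heat flows inward; heat gain = 3.85 W/m.)

Q' = 3.85 W/m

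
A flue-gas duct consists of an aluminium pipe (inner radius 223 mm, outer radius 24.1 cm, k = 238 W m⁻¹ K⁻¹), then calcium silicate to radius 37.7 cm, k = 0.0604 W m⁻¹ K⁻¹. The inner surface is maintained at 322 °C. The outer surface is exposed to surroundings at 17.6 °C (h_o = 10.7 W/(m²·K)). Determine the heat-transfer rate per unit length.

Treat each layer as a resistance in series:
  R'_aluminium = ln(0.241/0.223)/(2πk) = 0.07763/(2π·238) = 5.191×10^-5 m·K/W
  R'_calcium silicate = ln(0.377/0.241)/(2πk) = 0.4474/(2π·0.0604) = 1.179 m·K/W
  R'_conv,out = 1/(2πr h) = 1/(2π·0.377·10.7) = 0.03945 m·K/W
ΣR = 5.191×10^-5 + 1.179 + 0.03945 = 1.219 m·K/W
Q' = ΔT/ΣR = (322 °C − 17.6 °C)/1.219 = 250 W/m

Q' = 250 W/m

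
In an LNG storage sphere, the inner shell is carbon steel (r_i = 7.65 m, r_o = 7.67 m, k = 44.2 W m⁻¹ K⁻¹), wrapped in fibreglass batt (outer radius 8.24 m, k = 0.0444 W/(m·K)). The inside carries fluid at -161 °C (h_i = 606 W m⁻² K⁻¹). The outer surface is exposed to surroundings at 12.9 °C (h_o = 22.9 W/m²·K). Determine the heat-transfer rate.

Q = 10700 W

Resistance network (inner→outer):
  R_conv,in = 1/(4πr²h) = 1/(4π·7.65²·606) = 2.244×10^-6 K/W
  R_carbon steel = (1/7.65 − 1/7.67)/(4πk) = 3.409×10^-4/(4π·44.2) = 6.137×10^-7 K/W
  R_fibreglass batt = (1/7.67 − 1/8.24)/(4πk) = 0.009019/(4π·0.0444) = 0.01616 K/W
  R_conv,out = 1/(4πr²h) = 1/(4π·8.24²·22.9) = 5.118×10^-5 K/W
ΣR = 2.244×10^-6 + 6.137×10^-7 + 0.01616 + 5.118×10^-5 = 0.01621 K/W
Q = ΔT/ΣR = (-161 °C − 12.9 °C)/0.01621 = -10700 W
(Negative Q ⇒ heat flows inward; heat gain = 10700 W.)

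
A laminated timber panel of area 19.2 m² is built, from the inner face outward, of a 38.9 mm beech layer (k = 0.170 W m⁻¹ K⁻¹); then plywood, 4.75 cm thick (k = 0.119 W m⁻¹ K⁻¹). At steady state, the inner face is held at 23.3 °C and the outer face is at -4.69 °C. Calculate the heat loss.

Q = 856 W

Treat each layer as a resistance in series:
  R_beech = L/(kA) = 0.0389/(0.170·19.2) = 0.01192 K/W
  R_plywood = L/(kA) = 0.0475/(0.119·19.2) = 0.02079 K/W
ΣR = 0.01192 + 0.02079 = 0.03271 K/W
Q = ΔT/ΣR = (23.3 °C − -4.69 °C)/0.03271 = 856 W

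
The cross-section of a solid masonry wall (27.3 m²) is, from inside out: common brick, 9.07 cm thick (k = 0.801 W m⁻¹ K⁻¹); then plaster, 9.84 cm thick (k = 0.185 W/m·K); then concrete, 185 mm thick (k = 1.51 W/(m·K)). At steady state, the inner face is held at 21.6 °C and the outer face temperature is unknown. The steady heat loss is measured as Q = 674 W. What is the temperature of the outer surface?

T_out = 2.65 °C

Sum the resistances:
  R_common brick = L/(kA) = 0.0907/(0.801·27.3) = 0.004148 K/W
  R_plaster = L/(kA) = 0.0984/(0.185·27.3) = 0.01948 K/W
  R_concrete = L/(kA) = 0.185/(1.51·27.3) = 0.004488 K/W
ΣR = 0.02812 K/W
ΔT = Q·ΣR = 674 × 0.02812 = 18.95 K
Heat flows outward, so T_out = T_in − ΔT = 21.6 − 18.95 = 2.65 °C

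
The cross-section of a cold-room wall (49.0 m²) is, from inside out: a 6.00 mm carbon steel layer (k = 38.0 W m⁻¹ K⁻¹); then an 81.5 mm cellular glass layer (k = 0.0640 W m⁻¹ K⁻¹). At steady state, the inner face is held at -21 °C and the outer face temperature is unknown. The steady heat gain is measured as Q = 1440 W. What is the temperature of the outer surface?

T_out = 16.4 °C

Sum the resistances:
  R_carbon steel = L/(kA) = 0.00600/(38.0·49.0) = 3.222×10^-6 K/W
  R_cellular glass = L/(kA) = 0.0815/(0.0640·49.0) = 0.02599 K/W
ΣR = 0.02599 K/W
ΔT = Q·ΣR = 1440 × 0.02599 = 37.43 K
Heat flows inward, so T_out = T_in + ΔT = -21 + 37.43 = 16.4 °C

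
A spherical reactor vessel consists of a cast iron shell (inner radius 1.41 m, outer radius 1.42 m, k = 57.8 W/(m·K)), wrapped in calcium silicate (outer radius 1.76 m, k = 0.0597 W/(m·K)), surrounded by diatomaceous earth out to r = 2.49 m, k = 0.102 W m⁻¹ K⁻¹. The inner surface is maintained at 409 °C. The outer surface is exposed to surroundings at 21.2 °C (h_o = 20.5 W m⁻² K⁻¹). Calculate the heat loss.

Q = 1240 W

Treat each layer as a resistance in series:
  R_cast iron = (1/1.41 − 1/1.42)/(4πk) = 0.004995/(4π·57.8) = 6.876×10^-6 K/W
  R_calcium silicate = (1/1.42 − 1/1.76)/(4πk) = 0.1360/(4π·0.0597) = 0.1813 K/W
  R_diatomaceous earth = (1/1.76 − 1/2.49)/(4πk) = 0.1666/(4π·0.102) = 0.1300 K/W
  R_conv,out = 1/(4πr²h) = 1/(4π·2.49²·20.5) = 6.261×10^-4 K/W
ΣR = 6.876×10^-6 + 0.1813 + 0.1300 + 6.261×10^-4 = 0.3119 K/W
Q = ΔT/ΣR = (409 °C − 21.2 °C)/0.3119 = 1240 W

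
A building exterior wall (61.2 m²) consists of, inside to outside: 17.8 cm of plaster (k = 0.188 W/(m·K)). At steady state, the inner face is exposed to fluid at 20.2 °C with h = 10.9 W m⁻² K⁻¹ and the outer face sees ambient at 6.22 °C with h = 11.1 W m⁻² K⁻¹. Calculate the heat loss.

Q = 758 W

Treat each layer as a resistance in series:
  R_conv,in = 1/(hA) = 1/(10.9·61.2) = 0.001499 K/W
  R_plaster = L/(kA) = 0.178/(0.188·61.2) = 0.01547 K/W
  R_conv,out = 1/(hA) = 1/(11.1·61.2) = 0.001472 K/W
ΣR = 0.001499 + 0.01547 + 0.001472 = 0.01844 K/W
Q = ΔT/ΣR = (20.2 °C − 6.22 °C)/0.01844 = 758 W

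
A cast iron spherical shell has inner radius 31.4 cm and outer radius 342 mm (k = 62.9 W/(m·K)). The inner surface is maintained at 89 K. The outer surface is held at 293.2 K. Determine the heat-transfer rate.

Q = 6.19×10^5 W

Q = 4πk·ΔT/(1/r₁ − 1/r₂) = 4π × 62.9 × 204.2 / (1/0.314 − 1/0.342) = 6.19×10^5 W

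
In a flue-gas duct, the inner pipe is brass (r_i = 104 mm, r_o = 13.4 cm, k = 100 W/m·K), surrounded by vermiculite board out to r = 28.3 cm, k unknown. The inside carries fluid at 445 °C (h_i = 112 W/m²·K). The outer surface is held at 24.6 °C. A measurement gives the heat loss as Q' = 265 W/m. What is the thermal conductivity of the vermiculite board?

k = 0.0757 W/m·K

ΣR = ΔT/Q' = |445 − 24.6|/265 = 1.586 m·K/W
Known resistances:
  R'_conv,in = 1/(2πr h) = 1/(2π·0.104·112) = 0.01366 m·K/W
  R'_brass = ln(0.134/0.104)/(2πk) = 0.2534/(2π·100) = 4.034×10^-4 m·K/W
R_vermiculite board = ΣR − ΣR_known = 1.586 − 0.01406 = 1.572 m·K/W
ln(r₂/r₁)/(2πk) = 1.572 ⇒ k = 0.7476/(2π·1.572) = 0.0757 W/m·K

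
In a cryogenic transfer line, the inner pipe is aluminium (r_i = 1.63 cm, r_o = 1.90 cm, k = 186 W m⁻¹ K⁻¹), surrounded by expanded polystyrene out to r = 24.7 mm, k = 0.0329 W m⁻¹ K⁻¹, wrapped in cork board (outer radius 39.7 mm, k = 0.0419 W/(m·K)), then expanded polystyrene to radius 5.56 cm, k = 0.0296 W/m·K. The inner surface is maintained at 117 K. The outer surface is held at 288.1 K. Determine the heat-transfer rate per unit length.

Q' = 35.0 W/m

Treat each layer as a resistance in series:
  R'_aluminium = ln(0.0190/0.0163)/(2πk) = 0.1533/(2π·186) = 1.312×10^-4 m·K/W
  R'_expanded polystyrene = ln(0.0247/0.0190)/(2πk) = 0.2624/(2π·0.0329) = 1.269 m·K/W
  R'_cork board = ln(0.0397/0.0247)/(2πk) = 0.4745/(2π·0.0419) = 1.803 m·K/W
  R'_expanded polystyrene = ln(0.0556/0.0397)/(2πk) = 0.3368/(2π·0.0296) = 1.811 m·K/W
ΣR = 1.312×10^-4 + 1.269 + 1.803 + 1.811 = 4.883 m·K/W
Q' = ΔT/ΣR = (117 K − 288.1 K)/4.883 = -35.0 W/m
(Negative Q' ⇒ heat flows inward; heat gain = 35.0 W/m.)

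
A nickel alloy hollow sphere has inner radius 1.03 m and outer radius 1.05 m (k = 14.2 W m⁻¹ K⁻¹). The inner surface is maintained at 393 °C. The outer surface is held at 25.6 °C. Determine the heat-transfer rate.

Q = 4πk·ΔT/(1/r₁ − 1/r₂) = 4π × 14.2 × 367.4 / (1/1.03 − 1/1.05) = 3.55×10^6 W

Q = 3550 kW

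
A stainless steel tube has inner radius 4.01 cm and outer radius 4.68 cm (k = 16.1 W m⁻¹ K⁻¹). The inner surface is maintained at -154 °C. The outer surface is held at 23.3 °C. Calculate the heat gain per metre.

Q' = 2πk·ΔT/ln(r₂/r₁) = 2π × 16.1 × 177.3 / ln(0.0468/0.0401) = 1.16×10^5 W/m

Q' = 116 kW/m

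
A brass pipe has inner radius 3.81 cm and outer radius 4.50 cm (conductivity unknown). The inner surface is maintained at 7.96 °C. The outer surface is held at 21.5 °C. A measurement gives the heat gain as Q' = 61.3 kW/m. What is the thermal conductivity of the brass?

k = 120 W/m·K

ΣR = ΔT/Q' = |7.96 − 21.5|/61300 = 2.209×10^-4 m·K/W
ln(r₂/r₁)/(2πk) = 2.209×10^-4 ⇒ k = 0.1664/(2π·2.209×10^-4) = 120 W/m·K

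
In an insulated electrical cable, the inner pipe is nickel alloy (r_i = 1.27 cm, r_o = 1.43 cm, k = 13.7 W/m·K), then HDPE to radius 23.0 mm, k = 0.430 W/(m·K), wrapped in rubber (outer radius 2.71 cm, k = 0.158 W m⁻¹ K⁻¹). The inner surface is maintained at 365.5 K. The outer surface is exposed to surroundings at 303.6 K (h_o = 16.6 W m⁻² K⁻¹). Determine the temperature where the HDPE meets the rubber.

T = 349.7 K

Resistance network (inner→outer):
  R'_nickel alloy = ln(0.0143/0.0127)/(2πk) = 0.1187/(2π·13.7) = 0.001378 m·K/W
  R'_HDPE = ln(0.0230/0.0143)/(2πk) = 0.4752/(2π·0.430) = 0.1759 m·K/W
  R'_rubber = ln(0.0271/0.0230)/(2πk) = 0.1640/(2π·0.158) = 0.1652 m·K/W
  R'_conv,out = 1/(2πr h) = 1/(2π·0.0271·16.6) = 0.3538 m·K/W
ΣR = 0.001378 + 0.1759 + 0.1652 + 0.3538 = 0.6963 m·K/W
Q' = ΔT/ΣR = (365.5 K − 303.6 K)/0.6963 = 88.90 W/m
From the inner boundary to the HDPE/rubber interface, ΣR_partial = 0.1773 m·K/W.
T_interface = T_in − Q'·ΣR_partial = 365.5 K − (88.90)(0.1773) = 349.7 K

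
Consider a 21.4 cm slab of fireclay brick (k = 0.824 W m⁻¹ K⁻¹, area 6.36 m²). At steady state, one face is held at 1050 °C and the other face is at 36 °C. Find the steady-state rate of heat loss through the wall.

Q = kA·ΔT/L = 0.824 × 6.36 × |1050 °C − 36 °C| / 0.214 = 24800 W

Q = 24.8 kW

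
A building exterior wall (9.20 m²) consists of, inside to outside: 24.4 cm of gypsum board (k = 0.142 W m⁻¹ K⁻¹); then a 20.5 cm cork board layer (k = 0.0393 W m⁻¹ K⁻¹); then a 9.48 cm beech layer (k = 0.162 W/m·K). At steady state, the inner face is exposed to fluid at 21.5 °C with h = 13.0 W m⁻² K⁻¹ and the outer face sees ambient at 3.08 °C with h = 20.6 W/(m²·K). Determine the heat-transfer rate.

Treat each layer as a resistance in series:
  R_conv,in = 1/(hA) = 1/(13.0·9.20) = 0.008361 K/W
  R_gypsum board = L/(kA) = 0.244/(0.142·9.20) = 0.1868 K/W
  R_cork board = L/(kA) = 0.205/(0.0393·9.20) = 0.5670 K/W
  R_beech = L/(kA) = 0.0948/(0.162·9.20) = 0.06361 K/W
  R_conv,out = 1/(hA) = 1/(20.6·9.20) = 0.005276 K/W
ΣR = 0.008361 + 0.1868 + 0.5670 + 0.06361 + 0.005276 = 0.8310 K/W
Q = ΔT/ΣR = (21.5 °C − 3.08 °C)/0.8310 = 22.2 W

Q = 22.2 W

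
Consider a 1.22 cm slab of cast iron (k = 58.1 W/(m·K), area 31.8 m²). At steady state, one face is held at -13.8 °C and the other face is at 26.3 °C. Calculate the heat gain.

Q = 6.07×10^6 W

Q = kA·ΔT/L = 58.1 × 31.8 × |-13.8 °C − 26.3 °C| / 0.0122 = 6.07×10^6 W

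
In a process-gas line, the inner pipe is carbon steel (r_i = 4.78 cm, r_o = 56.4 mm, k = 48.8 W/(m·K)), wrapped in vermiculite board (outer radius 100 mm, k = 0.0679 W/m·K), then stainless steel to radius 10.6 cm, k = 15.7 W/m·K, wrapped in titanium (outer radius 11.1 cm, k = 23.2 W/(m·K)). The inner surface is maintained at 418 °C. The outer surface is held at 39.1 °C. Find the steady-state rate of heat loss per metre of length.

Q' = 282 W/m

Series thermal resistances, inner to outer:
  R'_carbon steel = ln(0.0564/0.0478)/(2πk) = 0.1654/(2π·48.8) = 5.396×10^-4 m·K/W
  R'_vermiculite board = ln(0.100/0.0564)/(2πk) = 0.5727/(2π·0.0679) = 1.342 m·K/W
  R'_stainless steel = ln(0.106/0.100)/(2πk) = 0.05827/(2π·15.7) = 5.907×10^-4 m·K/W
  R'_titanium = ln(0.111/0.106)/(2πk) = 0.04609/(2π·23.2) = 3.162×10^-4 m·K/W
ΣR = 5.396×10^-4 + 1.342 + 5.907×10^-4 + 3.162×10^-4 = 1.343 m·K/W
Q' = ΔT/ΣR = (418 °C − 39.1 °C)/1.343 = 282 W/m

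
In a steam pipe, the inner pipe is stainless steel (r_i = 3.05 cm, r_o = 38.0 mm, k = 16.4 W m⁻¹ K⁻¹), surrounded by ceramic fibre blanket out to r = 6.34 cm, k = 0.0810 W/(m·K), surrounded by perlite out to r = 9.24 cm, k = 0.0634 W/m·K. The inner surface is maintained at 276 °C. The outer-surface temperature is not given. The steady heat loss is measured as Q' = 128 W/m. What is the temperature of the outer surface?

T_out = 26.0 °C

Sum the resistances:
  R'_stainless steel = ln(0.0380/0.0305)/(2πk) = 0.2199/(2π·16.4) = 0.002134 m·K/W
  R'_ceramic fibre blanket = ln(0.0634/0.0380)/(2πk) = 0.5119/(2π·0.0810) = 1.006 m·K/W
  R'_perlite = ln(0.0924/0.0634)/(2πk) = 0.3767/(2π·0.0634) = 0.9455 m·K/W
ΣR = 1.953 m·K/W
ΔT = Q'·ΣR = 128 × 1.953 = 250.0 K
Heat flows outward, so T_out = T_in − ΔT = 276 − 250.0 = 26.0 °C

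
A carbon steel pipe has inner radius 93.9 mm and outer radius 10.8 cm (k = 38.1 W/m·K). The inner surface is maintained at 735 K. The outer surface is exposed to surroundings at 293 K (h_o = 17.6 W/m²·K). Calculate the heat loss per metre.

Q' = 5.24 kW/m

Treat each layer as a resistance in series:
  R'_carbon steel = ln(0.108/0.0939)/(2πk) = 0.1399/(2π·38.1) = 5.844×10^-4 m·K/W
  R'_conv,out = 1/(2πr h) = 1/(2π·0.108·17.6) = 0.08373 m·K/W
ΣR = 5.844×10^-4 + 0.08373 = 0.08431 m·K/W
Q' = ΔT/ΣR = (735 K − 293 K)/0.08431 = 5240 W/m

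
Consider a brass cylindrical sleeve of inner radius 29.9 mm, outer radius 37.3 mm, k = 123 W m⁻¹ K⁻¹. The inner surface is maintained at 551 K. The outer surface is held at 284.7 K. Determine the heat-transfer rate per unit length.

Q' = 2πk·ΔT/ln(r₂/r₁) = 2π × 123 × 266.3 / ln(0.0373/0.0299) = 9.31×10^5 W/m

Q' = 9.31×10^5 W/m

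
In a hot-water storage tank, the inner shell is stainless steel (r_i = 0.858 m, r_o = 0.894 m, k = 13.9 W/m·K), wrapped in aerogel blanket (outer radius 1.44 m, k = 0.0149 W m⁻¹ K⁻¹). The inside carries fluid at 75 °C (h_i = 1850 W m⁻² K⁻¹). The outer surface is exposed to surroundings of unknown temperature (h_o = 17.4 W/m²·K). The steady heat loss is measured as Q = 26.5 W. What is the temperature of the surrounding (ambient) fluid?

T_out = 14.9 °C

Series resistances:
  R_conv,in = 1/(4πr²h) = 1/(4π·0.858²·1850) = 5.843×10^-5 K/W
  R_stainless steel = (1/0.858 − 1/0.894)/(4πk) = 0.04693/(4π·13.9) = 2.687×10^-4 K/W
  R_aerogel blanket = (1/0.894 − 1/1.44)/(4πk) = 0.4241/(4π·0.0149) = 2.265 K/W
  R_conv,out = 1/(4πr²h) = 1/(4π·1.44²·17.4) = 0.002206 K/W
ΣR = 2.268 K/W
ΔT = Q·ΣR = 26.5 × 2.268 = 60.10 K
Heat flows outward, so T_out = T_in − ΔT = 75 − 60.10 = 14.9 °C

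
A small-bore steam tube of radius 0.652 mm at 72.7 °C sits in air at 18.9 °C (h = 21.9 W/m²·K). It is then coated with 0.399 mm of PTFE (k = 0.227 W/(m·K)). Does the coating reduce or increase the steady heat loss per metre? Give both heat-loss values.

Critical radius for a cylinder: r_cr = k/h = 0.0104 m = 1.04 cm.
Outer radius after coating: r₂ = 6.52×10^-4 + 3.99×10^-4 = 0.001051 m.
Since r₁ < r_cr and r₂ ≤ r_cr, the coating moves toward the maximum at r_cr — heat loss rises.
Bare: R = 1/(2πr₁h) = 11.15 m·K/W; Q = 53.8/11.15 = 4.83 W/m.
Coated: R = R_cond + R_conv = 7.249 m·K/W; Q = 53.8/7.249 = 7.42 W/m.

increases: 4.83 → 7.42 W/m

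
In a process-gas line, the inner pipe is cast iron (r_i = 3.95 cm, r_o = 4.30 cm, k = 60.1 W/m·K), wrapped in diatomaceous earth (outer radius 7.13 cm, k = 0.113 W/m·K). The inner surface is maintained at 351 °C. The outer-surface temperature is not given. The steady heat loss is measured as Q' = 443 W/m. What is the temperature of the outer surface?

Sum the resistances:
  R'_cast iron = ln(0.0430/0.0395)/(2πk) = 0.08490/(2π·60.1) = 2.248×10^-4 m·K/W
  R'_diatomaceous earth = ln(0.0713/0.0430)/(2πk) = 0.5057/(2π·0.113) = 0.7122 m·K/W
ΣR = 0.7125 m·K/W
ΔT = Q'·ΣR = 443 × 0.7125 = 315.6 K
Heat flows outward, so T_out = T_in − ΔT = 351 − 315.6 = 35.4 °C

T_out = 35.4 °C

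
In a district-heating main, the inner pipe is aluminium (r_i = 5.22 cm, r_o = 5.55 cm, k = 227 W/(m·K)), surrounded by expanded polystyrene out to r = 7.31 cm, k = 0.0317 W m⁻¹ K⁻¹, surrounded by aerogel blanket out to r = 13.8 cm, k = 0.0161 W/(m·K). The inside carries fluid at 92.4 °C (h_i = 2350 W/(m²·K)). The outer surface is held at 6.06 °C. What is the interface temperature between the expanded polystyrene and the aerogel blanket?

Series thermal resistances, inner to outer:
  R'_conv,in = 1/(2πr h) = 1/(2π·0.0522·2350) = 0.001297 m·K/W
  R'_aluminium = ln(0.0555/0.0522)/(2πk) = 0.06130/(2π·227) = 4.298×10^-5 m·K/W
  R'_expanded polystyrene = ln(0.0731/0.0555)/(2πk) = 0.2754/(2π·0.0317) = 1.383 m·K/W
  R'_aerogel blanket = ln(0.138/0.0731)/(2πk) = 0.6354/(2π·0.0161) = 6.281 m·K/W
ΣR = 0.001297 + 4.298×10^-5 + 1.383 + 6.281 = 7.665 m·K/W
Q' = ΔT/ΣR = (92.4 °C − 6.06 °C)/7.665 = 11.26 W/m
From the inner boundary to the expanded polystyrene/aerogel blanket interface, ΣR_partial = 1.384 m·K/W.
T_interface = T_in − Q'·ΣR_partial = 92.4 °C − (11.26)(1.384) = 76.8 °C

T = 76.8 °C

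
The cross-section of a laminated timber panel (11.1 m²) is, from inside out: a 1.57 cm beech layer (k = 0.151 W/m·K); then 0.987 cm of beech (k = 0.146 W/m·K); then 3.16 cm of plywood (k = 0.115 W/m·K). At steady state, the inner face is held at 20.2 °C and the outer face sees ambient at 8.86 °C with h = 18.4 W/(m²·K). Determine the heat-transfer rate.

Q = 251 W

Treat each layer as a resistance in series:
  R_beech = L/(kA) = 0.0157/(0.151·11.1) = 0.009367 K/W
  R_beech = L/(kA) = 0.00987/(0.146·11.1) = 0.006090 K/W
  R_plywood = L/(kA) = 0.0316/(0.115·11.1) = 0.02476 K/W
  R_conv,out = 1/(hA) = 1/(18.4·11.1) = 0.004896 K/W
ΣR = 0.009367 + 0.006090 + 0.02476 + 0.004896 = 0.04511 K/W
Q = ΔT/ΣR = (20.2 °C − 8.86 °C)/0.04511 = 251 W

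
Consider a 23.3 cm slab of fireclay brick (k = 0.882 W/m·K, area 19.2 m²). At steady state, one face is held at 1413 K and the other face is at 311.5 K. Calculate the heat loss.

Q = 80.1 kW

Q = kA·ΔT/L = 0.882 × 19.2 × |1413 K − 311.5 K| / 0.233 = 80100 W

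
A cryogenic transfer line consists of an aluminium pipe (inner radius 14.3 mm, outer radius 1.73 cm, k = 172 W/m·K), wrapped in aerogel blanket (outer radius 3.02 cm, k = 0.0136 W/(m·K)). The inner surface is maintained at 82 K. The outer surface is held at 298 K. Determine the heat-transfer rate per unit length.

Q' = 33.1 W/m

Series thermal resistances, inner to outer:
  R'_aluminium = ln(0.0173/0.0143)/(2πk) = 0.1904/(2π·172) = 1.762×10^-4 m·K/W
  R'_aerogel blanket = ln(0.0302/0.0173)/(2πk) = 0.5571/(2π·0.0136) = 6.520 m·K/W
ΣR = 1.762×10^-4 + 6.520 = 6.520 m·K/W
Q' = ΔT/ΣR = (82 K − 298 K)/6.520 = -33.1 W/m
(Negative Q' ⇒ heat flows inward; heat gain = 33.1 W/m.)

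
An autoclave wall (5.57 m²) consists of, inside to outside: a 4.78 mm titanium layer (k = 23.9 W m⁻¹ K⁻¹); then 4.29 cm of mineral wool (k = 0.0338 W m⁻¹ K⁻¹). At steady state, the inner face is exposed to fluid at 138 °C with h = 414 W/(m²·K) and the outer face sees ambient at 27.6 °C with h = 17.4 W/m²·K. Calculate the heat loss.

Q = 463 W

Treat each layer as a resistance in series:
  R_conv,in = 1/(hA) = 1/(414·5.57) = 4.337×10^-4 K/W
  R_titanium = L/(kA) = 0.00478/(23.9·5.57) = 3.591×10^-5 K/W
  R_mineral wool = L/(kA) = 0.0429/(0.0338·5.57) = 0.2279 K/W
  R_conv,out = 1/(hA) = 1/(17.4·5.57) = 0.01032 K/W
ΣR = 4.337×10^-4 + 3.591×10^-5 + 0.2279 + 0.01032 = 0.2387 K/W
Q = ΔT/ΣR = (138 °C − 27.6 °C)/0.2387 = 463 W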